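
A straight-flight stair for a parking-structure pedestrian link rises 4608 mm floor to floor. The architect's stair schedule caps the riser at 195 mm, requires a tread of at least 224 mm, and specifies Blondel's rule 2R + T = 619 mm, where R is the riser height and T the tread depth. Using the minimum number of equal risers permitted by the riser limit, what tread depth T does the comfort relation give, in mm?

235 mm

At most 195 each: 4608/195 = 23.63, giving 24 risers.
Riser R = 4608 / 24 = 192 mm, within the 195 mm limit.
From 2R + T = 619: T = 619 − 384 = 235 mm.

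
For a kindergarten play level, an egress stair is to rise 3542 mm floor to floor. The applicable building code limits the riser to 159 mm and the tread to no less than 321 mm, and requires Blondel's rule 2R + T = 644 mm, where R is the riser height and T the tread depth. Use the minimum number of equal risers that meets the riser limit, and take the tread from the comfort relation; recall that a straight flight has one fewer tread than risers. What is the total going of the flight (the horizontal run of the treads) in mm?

At most 159 each: 3542/159 = 22.28, giving 23 risers.
Riser R = 3542 / 23 = 154 mm, within the 159 mm limit.
T = 644 − 2·154 = 336 mm, which satisfies the 321 mm minimum.
Treads = 23 − 1 = 22; going = 22 × 336 = 7392 mm.

7392 mm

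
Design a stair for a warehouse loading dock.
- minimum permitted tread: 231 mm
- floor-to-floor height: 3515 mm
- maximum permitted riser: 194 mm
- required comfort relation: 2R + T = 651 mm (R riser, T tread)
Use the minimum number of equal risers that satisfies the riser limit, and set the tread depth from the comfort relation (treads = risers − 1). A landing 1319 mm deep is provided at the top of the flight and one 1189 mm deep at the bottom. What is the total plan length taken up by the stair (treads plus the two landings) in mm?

7566 mm

At most 194 each: 3515/194 = 18.12, giving 19 risers.
Riser R = 3515 / 19 = 185 mm, within the 194 mm limit.
Tread T = 651 − 2 × 185 = 281 mm (≥ 231 mm).
19 risers give 18 treads; going = 18 × 281 = 5058 mm.
Add landings: 5058 + 1319 + 1189 = 7566 mm.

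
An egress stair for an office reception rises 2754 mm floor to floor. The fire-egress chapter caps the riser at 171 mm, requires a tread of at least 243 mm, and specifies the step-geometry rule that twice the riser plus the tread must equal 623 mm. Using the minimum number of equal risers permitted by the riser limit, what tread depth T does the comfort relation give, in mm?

At most 171 each: 2754/171 = 16.11, giving 17 risers.
Riser R = 2754 / 17 = 162 mm, within the 171 mm limit.
Tread T = 623 − 2 × 162 = 299 mm (≥ 243 mm).

299 mm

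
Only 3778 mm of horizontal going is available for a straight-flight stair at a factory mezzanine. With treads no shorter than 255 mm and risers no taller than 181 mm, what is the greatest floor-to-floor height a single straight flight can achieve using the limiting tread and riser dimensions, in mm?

Treads that fit: ⌊3778 / 255⌋ = 14.
Risers = treads + 1 = 15.
Maximum height = 15 × 181 = 2715 mm.

2715 mm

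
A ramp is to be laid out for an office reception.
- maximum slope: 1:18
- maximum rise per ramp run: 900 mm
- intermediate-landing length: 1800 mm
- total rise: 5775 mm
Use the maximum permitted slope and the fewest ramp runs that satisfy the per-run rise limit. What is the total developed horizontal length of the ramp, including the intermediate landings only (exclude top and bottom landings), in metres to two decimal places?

114.75 m

5775 / 900 = 6.42, so 7 ramp runs are needed. That means 6 intermediate landings.
Horizontal run for 5775 mm of rise at 1:18 is 5775 × 18 = 103950 mm.
6 intermediate landings contribute 6 × 1800 = 10800 mm.
Developed length = 103950 + 10800 = 114750 mm.
= 114.75 m.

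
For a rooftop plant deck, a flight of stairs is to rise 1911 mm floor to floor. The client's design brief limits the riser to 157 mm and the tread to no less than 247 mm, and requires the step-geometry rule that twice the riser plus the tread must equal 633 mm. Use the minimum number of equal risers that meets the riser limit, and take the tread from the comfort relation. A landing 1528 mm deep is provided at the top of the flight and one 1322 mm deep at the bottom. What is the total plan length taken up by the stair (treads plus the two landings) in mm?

1911 / 157 = 12.172 → round up to 13 risers.
Riser R = 1911 / 13 = 147 mm, within the 157 mm limit.
T = 633 − 2·147 = 339 mm, which satisfies the 247 mm minimum.
13 risers give 12 treads; going = 12 × 339 = 4068 mm.
Add landings: 4068 + 1528 + 1322 = 6918 mm.

6918 mm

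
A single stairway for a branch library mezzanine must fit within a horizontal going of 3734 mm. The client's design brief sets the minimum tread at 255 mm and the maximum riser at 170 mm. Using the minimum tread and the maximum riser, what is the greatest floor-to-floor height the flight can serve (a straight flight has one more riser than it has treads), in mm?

2550 mm

Treads that fit: ⌊3734 / 255⌋ = 14.
Risers = treads + 1 = 15.
Maximum height = 15 × 170 = 2550 mm.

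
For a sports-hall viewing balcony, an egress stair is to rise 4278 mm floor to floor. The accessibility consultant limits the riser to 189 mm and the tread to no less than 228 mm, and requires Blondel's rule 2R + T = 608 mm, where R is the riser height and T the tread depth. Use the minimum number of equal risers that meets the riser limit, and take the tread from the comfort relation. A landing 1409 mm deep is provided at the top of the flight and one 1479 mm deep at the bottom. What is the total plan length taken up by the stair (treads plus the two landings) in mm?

8080 mm

4278 / 189 = 22.63, so 23 risers are needed.
Each riser is 4278/23 = 186 mm (≤ 189 mm).
From 2R + T = 608: T = 608 − 372 = 236 mm.
Going = (23 − 1) × 236 = 5192 mm.
Add landings: 5192 + 1409 + 1479 = 8080 mm.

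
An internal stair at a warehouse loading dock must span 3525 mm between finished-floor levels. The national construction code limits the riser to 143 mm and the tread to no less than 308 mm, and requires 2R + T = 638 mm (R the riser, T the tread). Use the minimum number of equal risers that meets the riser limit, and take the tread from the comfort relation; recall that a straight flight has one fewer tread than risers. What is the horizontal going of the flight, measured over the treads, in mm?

8544 mm

⌈3525/143⌉ = 25 risers.
R = 3525 ÷ 25 = 141 mm.
Tread T = 638 − 2 × 141 = 356 mm (≥ 308 mm).
25 risers give 24 treads; going = 24 × 356 = 8544 mm.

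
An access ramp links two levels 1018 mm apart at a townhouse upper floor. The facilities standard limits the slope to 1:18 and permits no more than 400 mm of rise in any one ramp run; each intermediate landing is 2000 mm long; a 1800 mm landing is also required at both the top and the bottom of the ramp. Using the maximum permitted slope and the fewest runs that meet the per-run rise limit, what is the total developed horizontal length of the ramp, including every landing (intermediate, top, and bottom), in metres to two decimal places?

25.92 m

At most 400 each: 1018/400 = 2.54, giving 3 ramp runs. That means 2 intermediate landings.
Ramp run (horizontal) at 1:18: 1018 × 18 = 18324 mm.
Intermediate landings: 2 × 2000 = 4000 mm.
Top and bottom landings: 2 × 1800 = 3600 mm.
Total = 18324 + 4000 + 3600 = 25924 mm.
= 25.92 m.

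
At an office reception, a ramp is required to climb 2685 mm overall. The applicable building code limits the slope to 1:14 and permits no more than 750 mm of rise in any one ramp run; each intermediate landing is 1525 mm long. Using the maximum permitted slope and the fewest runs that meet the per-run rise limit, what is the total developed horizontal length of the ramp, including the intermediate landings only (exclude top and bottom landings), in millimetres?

42165 mm

2685 / 750 = 3.580 → round up to 4 ramp runs. That means 3 intermediate landings.
Ramp run (horizontal) at 1:14: 2685 × 14 = 37590 mm.
Intermediate landings: 3 × 1525 = 4575 mm.
Total developed length = 37590 + 4575 = 42165 mm.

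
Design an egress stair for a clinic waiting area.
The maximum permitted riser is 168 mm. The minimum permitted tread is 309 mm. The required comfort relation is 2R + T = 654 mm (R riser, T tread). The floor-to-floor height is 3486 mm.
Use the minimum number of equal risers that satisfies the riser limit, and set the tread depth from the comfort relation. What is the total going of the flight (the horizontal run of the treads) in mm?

3486 / 168 = 20.750 → round up to 21 risers.
Each riser is 3486/21 = 166 mm (≤ 168 mm).
From 2R + T = 654: T = 654 − 332 = 322 mm.
Treads = 21 − 1 = 20; going = 20 × 322 = 6440 mm.

6440 mm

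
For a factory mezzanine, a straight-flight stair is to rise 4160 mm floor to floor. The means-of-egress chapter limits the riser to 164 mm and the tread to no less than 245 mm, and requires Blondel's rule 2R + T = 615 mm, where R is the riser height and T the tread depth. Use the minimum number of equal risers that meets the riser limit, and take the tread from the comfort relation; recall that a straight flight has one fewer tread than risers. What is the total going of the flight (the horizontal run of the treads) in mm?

At most 164 each: 4160/164 = 25.37, giving 26 risers.
R = 4160 ÷ 26 = 160 mm.
Tread T = 615 − 2 × 160 = 295 mm (≥ 245 mm).
Treads = 26 − 1 = 25; going = 25 × 295 = 7375 mm.

7375 mm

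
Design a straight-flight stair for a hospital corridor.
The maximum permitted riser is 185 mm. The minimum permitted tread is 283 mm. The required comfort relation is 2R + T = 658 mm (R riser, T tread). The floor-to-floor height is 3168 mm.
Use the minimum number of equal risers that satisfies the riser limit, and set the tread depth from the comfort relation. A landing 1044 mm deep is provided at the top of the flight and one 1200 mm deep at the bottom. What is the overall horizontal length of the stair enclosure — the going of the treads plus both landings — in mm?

At most 185 each: 3168/185 = 17.12, giving 18 risers.
Each riser is 3168/18 = 176 mm (≤ 185 mm).
Tread T = 658 − 2 × 176 = 306 mm (≥ 283 mm).
18 risers give 17 treads; going = 17 × 306 = 5202 mm.
Enclosure = 5202 + 1044 + 1200 = 7446 mm.

7446 mm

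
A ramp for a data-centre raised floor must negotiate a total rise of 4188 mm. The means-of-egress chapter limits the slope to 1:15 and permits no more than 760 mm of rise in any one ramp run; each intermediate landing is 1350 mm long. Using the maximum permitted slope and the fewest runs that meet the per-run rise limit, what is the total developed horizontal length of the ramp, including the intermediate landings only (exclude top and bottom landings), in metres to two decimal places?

69.57 m

⌈4188/760⌉ = 6 ramp runs. That means 5 intermediate landings.
Horizontal run for 4188 mm of rise at 1:15 is 4188 × 15 = 62820 mm.
Intermediate landings: 5 × 1350 = 6750 mm.
Developed length = 62820 + 6750 = 69570 mm.
= 69.57 m.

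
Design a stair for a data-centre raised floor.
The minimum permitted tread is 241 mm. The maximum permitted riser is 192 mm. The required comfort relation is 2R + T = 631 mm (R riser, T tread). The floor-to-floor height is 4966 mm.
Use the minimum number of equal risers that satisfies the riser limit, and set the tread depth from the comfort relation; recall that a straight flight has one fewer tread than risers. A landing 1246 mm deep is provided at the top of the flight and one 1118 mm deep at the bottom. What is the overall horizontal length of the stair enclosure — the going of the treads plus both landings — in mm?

⌈4966/192⌉ = 26 risers.
Riser R = 4966 / 26 = 191 mm, within the 192 mm limit.
From 2R + T = 631: T = 631 − 382 = 249 mm.
Treads = 26 − 1 = 25; going = 25 × 249 = 6225 mm.
Enclosure = 6225 + 1246 + 1118 = 8589 mm.

8589 mm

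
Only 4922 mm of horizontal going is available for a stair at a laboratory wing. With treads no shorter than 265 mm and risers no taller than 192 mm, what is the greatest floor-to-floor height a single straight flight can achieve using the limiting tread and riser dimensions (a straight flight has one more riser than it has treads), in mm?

4922 / 265 = 18.57, so 18 treads fit.
Risers = treads + 1 = 19.
Maximum height = 19 × 192 = 3648 mm.

3648 mm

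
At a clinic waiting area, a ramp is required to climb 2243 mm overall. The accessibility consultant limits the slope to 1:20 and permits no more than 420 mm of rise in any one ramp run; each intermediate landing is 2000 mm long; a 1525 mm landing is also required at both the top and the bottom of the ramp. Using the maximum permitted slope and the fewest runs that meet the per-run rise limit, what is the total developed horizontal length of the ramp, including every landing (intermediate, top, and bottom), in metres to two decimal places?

At most 420 each: 2243/420 = 5.34, giving 6 ramp runs. That means 5 intermediate landings.
Ramp run (horizontal) at 1:20: 2243 × 20 = 44860 mm.
5 intermediate landings contribute 5 × 2000 = 10000 mm.
Top and bottom landings: 2 × 1525 = 3050 mm.
Total = 44860 + 10000 + 3050 = 57910 mm.
= 57.91 m.

57.91 m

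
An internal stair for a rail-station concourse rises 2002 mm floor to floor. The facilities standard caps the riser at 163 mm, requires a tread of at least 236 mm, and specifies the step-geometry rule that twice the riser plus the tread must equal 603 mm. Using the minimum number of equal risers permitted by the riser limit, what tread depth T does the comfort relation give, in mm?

295 mm

⌈2002/163⌉ = 13 risers.
Riser R = 2002 / 13 = 154 mm, within the 163 mm limit.
From 2R + T = 603: T = 603 − 308 = 295 mm.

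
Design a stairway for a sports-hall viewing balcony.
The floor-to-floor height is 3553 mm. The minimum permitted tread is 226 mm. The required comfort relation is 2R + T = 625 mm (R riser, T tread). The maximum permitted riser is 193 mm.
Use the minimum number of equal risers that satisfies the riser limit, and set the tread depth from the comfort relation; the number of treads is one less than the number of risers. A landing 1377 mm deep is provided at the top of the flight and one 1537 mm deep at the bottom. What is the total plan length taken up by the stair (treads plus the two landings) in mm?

⌈3553/193⌉ = 19 risers.
Riser R = 3553 / 19 = 187 mm, within the 193 mm limit.
From 2R + T = 625: T = 625 − 374 = 251 mm.
Going = (19 − 1) × 251 = 4518 mm.
Add landings: 4518 + 1377 + 1537 = 7432 mm.

7432 mm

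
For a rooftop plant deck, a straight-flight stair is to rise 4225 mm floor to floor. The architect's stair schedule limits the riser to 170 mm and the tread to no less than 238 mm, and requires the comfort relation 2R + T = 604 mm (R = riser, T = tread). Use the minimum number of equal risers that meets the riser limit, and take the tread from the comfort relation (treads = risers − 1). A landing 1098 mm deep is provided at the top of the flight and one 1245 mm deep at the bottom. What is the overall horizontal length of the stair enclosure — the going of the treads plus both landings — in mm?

8727 mm

⌈4225/170⌉ = 25 risers.
Riser R = 4225 / 25 = 169 mm, within the 170 mm limit.
Tread T = 604 − 2 × 169 = 266 mm (≥ 238 mm).
Going = (25 − 1) × 266 = 6384 mm.
Add landings: 6384 + 1098 + 1245 = 8727 mm.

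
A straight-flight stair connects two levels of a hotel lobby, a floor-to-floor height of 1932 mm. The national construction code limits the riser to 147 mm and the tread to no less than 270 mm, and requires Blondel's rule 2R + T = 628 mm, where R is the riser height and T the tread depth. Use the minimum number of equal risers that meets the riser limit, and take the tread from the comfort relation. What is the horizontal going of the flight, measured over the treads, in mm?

4576 mm

1932 / 147 = 13.14, so 14 risers are needed.
R = 1932 ÷ 14 = 138 mm.
T = 628 − 2·138 = 352 mm, which satisfies the 270 mm minimum.
Treads = 14 − 1 = 13; going = 13 × 352 = 4576 mm.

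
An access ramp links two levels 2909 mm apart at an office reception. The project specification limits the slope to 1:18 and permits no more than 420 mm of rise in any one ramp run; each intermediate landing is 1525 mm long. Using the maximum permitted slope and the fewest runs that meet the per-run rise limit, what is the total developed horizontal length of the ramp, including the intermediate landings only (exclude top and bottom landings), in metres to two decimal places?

61.51 m

At most 420 each: 2909/420 = 6.93, giving 7 ramp runs. That means 6 intermediate landings.
Horizontal run for 2909 mm of rise at 1:18 is 2909 × 18 = 52362 mm.
Intermediate landings: 6 × 1525 = 9150 mm.
Developed length = 52362 + 9150 = 61512 mm.
= 61.51 m.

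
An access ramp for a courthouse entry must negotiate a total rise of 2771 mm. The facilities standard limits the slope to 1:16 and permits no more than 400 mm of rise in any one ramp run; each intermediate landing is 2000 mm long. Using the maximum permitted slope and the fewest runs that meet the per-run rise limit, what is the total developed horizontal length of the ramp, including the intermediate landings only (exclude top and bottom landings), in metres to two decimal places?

56.34 m

2771 / 400 = 6.928 → round up to 7 ramp runs. That means 6 intermediate landings.
Ramp run (horizontal) at 1:16: 2771 × 16 = 44336 mm.
6 intermediate landings contribute 6 × 2000 = 12000 mm.
Total developed length = 44336 + 12000 = 56336 mm.
= 56.34 m.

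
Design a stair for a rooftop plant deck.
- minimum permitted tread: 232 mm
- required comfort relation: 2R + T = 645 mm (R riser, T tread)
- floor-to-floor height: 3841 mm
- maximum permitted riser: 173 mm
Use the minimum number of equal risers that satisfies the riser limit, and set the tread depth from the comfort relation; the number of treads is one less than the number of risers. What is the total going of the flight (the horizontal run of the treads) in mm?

6842 mm

⌈3841/173⌉ = 23 risers.
Each riser is 3841/23 = 167 mm (≤ 173 mm).
Tread T = 645 − 2 × 167 = 311 mm (≥ 232 mm).
Going = (23 − 1) × 311 = 6842 mm.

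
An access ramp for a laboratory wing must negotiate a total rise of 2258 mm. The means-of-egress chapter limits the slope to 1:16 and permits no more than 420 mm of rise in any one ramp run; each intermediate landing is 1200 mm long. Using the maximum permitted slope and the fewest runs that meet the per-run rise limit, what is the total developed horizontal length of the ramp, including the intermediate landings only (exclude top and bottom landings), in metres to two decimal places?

42.13 m

2258 / 420 = 5.376 → round up to 6 ramp runs. That means 5 intermediate landings.
Ramp run (horizontal) at 1:16: 2258 × 16 = 36128 mm.
Intermediate landings: 5 × 1200 = 6000 mm.
Developed length = 36128 + 6000 = 42128 mm.
= 42.13 m.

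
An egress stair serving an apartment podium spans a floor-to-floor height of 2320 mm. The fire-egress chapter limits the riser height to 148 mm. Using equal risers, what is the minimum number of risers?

16 risers

2320 / 148 = 15.676 → round up to 16 risers.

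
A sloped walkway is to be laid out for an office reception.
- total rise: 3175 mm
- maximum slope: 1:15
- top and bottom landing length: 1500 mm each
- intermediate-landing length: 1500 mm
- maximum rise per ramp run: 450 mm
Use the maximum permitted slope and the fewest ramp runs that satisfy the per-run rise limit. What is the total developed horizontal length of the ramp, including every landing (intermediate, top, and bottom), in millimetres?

3175 / 450 = 7.06, so 8 ramp runs are needed. That means 7 intermediate landings.
Horizontal run for 3175 mm of rise at 1:15 is 3175 × 15 = 47625 mm.
Intermediate landings: 7 × 1500 = 10500 mm.
Top and bottom landings: 2 × 1500 = 3000 mm.
Total = 47625 + 10500 + 3000 = 61125 mm.

61125 mm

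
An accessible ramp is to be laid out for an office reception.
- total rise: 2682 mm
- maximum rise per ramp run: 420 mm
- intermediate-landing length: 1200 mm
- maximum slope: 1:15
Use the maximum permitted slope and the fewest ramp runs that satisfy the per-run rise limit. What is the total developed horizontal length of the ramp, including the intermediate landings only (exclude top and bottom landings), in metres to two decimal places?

2682 / 420 = 6.39, so 7 ramp runs are needed. That means 6 intermediate landings.
Horizontal run for 2682 mm of rise at 1:15 is 2682 × 15 = 40230 mm.
Intermediate landings: 6 × 1200 = 7200 mm.
Total developed length = 40230 + 7200 = 47430 mm.
= 47.43 m.

47.43 m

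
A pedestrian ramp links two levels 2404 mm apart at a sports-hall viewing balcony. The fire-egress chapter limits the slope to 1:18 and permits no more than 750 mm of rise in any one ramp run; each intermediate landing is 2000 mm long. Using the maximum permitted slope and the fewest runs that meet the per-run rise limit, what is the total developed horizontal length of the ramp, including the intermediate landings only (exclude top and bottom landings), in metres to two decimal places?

49.27 m

2404 / 750 = 3.205 → round up to 4 ramp runs. That means 3 intermediate landings.
Horizontal run for 2404 mm of rise at 1:18 is 2404 × 18 = 43272 mm.
3 intermediate landings contribute 3 × 2000 = 6000 mm.
Developed length = 43272 + 6000 = 49272 mm.
= 49.27 m.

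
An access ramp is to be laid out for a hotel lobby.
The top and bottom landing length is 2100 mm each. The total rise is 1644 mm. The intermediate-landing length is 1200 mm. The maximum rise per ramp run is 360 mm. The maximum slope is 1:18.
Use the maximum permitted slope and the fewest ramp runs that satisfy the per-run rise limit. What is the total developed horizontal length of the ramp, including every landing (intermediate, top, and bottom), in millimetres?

⌈1644/360⌉ = 5 ramp runs. That means 4 intermediate landings.
Ramp run (horizontal) at 1:18: 1644 × 18 = 29592 mm.
Intermediate landings: 4 × 1200 = 4800 mm.
Top and bottom landings: 2 × 2100 = 4200 mm.
Total = 29592 + 4800 + 4200 = 38592 mm.

38592 mm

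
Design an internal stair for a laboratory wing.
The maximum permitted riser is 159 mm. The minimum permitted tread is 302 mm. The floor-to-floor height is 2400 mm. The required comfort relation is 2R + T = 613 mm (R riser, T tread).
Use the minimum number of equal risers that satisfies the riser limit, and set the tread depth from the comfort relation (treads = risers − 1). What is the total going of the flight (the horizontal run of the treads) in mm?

4695 mm

⌈2400/159⌉ = 16 risers.
Riser R = 2400 / 16 = 150 mm, within the 159 mm limit.
From 2R + T = 613: T = 613 − 300 = 313 mm.
Going = (16 − 1) × 313 = 4695 mm.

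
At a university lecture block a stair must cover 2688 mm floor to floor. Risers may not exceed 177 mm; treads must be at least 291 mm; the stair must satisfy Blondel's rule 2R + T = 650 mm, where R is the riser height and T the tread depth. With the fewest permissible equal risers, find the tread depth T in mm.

2688 / 177 = 15.19, so 16 risers are needed.
Each riser is 2688/16 = 168 mm (≤ 177 mm).
From 2R + T = 650: T = 650 − 336 = 314 mm.

314 mm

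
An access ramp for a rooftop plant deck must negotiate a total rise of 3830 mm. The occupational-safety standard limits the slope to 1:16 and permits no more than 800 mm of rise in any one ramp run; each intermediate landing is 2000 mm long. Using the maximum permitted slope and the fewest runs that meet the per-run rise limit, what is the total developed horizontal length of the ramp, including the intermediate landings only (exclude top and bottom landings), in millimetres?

69280 mm

⌈3830/800⌉ = 5 ramp runs. That means 4 intermediate landings.
Ramp run (horizontal) at 1:16: 3830 × 16 = 61280 mm.
Intermediate landings: 4 × 2000 = 8000 mm.
Developed length = 61280 + 8000 = 69280 mm.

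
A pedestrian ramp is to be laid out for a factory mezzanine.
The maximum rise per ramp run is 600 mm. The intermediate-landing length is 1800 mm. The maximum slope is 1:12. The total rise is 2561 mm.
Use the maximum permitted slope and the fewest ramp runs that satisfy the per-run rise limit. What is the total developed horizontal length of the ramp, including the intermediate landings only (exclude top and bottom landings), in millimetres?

37932 mm

2561 / 600 = 4.268 → round up to 5 ramp runs. That means 4 intermediate landings.
Ramp run (horizontal) at 1:12: 2561 × 12 = 30732 mm.
4 intermediate landings contribute 4 × 1800 = 7200 mm.
Total developed length = 30732 + 7200 = 37932 mm.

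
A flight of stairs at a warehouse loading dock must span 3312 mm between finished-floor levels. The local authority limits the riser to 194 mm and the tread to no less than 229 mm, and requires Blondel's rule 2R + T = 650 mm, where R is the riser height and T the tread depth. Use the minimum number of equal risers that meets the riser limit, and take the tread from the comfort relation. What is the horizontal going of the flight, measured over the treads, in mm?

4794 mm

3312 / 194 = 17.07, so 18 risers are needed.
Each riser is 3312/18 = 184 mm (≤ 194 mm).
Tread T = 650 − 2 × 184 = 282 mm (≥ 229 mm).
18 risers give 17 treads; going = 17 × 282 = 4794 mm.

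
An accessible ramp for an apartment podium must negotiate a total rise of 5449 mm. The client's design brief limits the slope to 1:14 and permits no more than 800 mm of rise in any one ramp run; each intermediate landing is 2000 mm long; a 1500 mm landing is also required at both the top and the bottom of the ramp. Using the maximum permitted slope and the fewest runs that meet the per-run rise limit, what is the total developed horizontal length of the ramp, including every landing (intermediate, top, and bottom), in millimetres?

91286 mm

5449 / 800 = 6.811 → round up to 7 ramp runs. That means 6 intermediate landings.
Ramp run (horizontal) at 1:14: 5449 × 14 = 76286 mm.
6 intermediate landings contribute 6 × 2000 = 12000 mm.
Top and bottom landings: 2 × 1500 = 3000 mm.
Total = 76286 + 12000 + 3000 = 91286 mm.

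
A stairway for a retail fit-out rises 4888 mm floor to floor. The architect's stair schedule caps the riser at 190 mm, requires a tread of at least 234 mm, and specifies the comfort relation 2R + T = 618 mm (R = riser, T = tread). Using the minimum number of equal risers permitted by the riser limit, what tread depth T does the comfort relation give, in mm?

242 mm

At most 190 each: 4888/190 = 25.73, giving 26 risers.
Each riser is 4888/26 = 188 mm (≤ 190 mm).
From 2R + T = 618: T = 618 − 376 = 242 mm.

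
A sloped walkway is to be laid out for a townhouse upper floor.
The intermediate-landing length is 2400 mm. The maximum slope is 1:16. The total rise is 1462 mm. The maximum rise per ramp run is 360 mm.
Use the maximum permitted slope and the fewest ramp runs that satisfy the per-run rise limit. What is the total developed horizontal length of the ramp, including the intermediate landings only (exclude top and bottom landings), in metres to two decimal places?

32.99 m

1462 / 360 = 4.06, so 5 ramp runs are needed. That means 4 intermediate landings.
Ramp run (horizontal) at 1:16: 1462 × 16 = 23392 mm.
Intermediate landings: 4 × 2400 = 9600 mm.
Total developed length = 23392 + 9600 = 32992 mm.
= 32.99 m.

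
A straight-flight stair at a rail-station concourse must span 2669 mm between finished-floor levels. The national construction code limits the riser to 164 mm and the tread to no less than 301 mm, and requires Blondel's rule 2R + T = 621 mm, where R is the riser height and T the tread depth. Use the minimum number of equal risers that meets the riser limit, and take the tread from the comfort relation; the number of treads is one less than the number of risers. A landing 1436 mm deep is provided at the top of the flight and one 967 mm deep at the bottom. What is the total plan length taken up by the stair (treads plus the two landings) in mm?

7315 mm

⌈2669/164⌉ = 17 risers.
R = 2669 ÷ 17 = 157 mm.
Tread T = 621 − 2 × 157 = 307 mm (≥ 301 mm).
Treads = 17 − 1 = 16; going = 16 × 307 = 4912 mm.
Enclosure = 4912 + 1436 + 967 = 7315 mm.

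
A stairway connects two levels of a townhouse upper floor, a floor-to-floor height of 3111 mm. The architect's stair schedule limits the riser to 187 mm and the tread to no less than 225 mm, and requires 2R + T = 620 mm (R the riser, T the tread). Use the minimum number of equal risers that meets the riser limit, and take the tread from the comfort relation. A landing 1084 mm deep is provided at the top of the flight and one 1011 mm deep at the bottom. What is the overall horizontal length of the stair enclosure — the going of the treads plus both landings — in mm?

At most 187 each: 3111/187 = 16.64, giving 17 risers.
Riser R = 3111 / 17 = 183 mm, within the 187 mm limit.
From 2R + T = 620: T = 620 − 366 = 254 mm.
17 risers give 16 treads; going = 16 × 254 = 4064 mm.
Enclosure = 4064 + 1084 + 1011 = 6159 mm.

6159 mm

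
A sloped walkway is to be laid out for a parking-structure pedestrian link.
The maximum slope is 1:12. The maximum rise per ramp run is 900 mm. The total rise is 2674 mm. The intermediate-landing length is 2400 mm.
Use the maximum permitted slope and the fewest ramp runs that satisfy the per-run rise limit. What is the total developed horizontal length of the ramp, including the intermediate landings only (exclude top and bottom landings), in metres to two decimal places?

At most 900 each: 2674/900 = 2.97, giving 3 ramp runs. That means 2 intermediate landings.
Horizontal run for 2674 mm of rise at 1:12 is 2674 × 12 = 32088 mm.
2 intermediate landings contribute 2 × 2400 = 4800 mm.
Developed length = 32088 + 4800 = 36888 mm.
= 36.89 m.

36.89 m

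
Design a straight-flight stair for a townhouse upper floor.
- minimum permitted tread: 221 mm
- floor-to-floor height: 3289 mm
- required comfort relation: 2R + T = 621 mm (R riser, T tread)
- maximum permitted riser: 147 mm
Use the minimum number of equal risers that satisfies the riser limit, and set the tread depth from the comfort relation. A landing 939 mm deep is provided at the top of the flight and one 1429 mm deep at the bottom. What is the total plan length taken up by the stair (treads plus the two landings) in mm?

At most 147 each: 3289/147 = 22.37, giving 23 risers.
Each riser is 3289/23 = 143 mm (≤ 147 mm).
From 2R + T = 621: T = 621 − 286 = 335 mm.
23 risers give 22 treads; going = 22 × 335 = 7370 mm.
Add landings: 7370 + 939 + 1429 = 9738 mm.

9738 mm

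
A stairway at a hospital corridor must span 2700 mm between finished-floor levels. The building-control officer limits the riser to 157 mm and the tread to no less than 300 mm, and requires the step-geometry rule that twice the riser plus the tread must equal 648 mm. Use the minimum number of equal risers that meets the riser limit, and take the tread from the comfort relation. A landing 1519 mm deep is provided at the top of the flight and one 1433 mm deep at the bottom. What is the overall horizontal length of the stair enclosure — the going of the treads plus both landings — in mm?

8868 mm

2700 / 157 = 17.20, so 18 risers are needed.
Each riser is 2700/18 = 150 mm (≤ 157 mm).
T = 648 − 2·150 = 348 mm, which satisfies the 300 mm minimum.
Treads = 18 − 1 = 17; going = 17 × 348 = 5916 mm.
Enclosure = 5916 + 1519 + 1433 = 8868 mm.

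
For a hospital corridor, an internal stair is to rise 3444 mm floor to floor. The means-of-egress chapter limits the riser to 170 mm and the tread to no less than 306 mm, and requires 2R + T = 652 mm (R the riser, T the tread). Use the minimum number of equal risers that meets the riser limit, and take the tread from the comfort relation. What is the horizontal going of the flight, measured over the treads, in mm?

3444 / 170 = 20.26, so 21 risers are needed.
Riser R = 3444 / 21 = 164 mm, within the 170 mm limit.
T = 652 − 2·164 = 324 mm, which satisfies the 306 mm minimum.
Treads = 21 − 1 = 20; going = 20 × 324 = 6480 mm.

6480 mm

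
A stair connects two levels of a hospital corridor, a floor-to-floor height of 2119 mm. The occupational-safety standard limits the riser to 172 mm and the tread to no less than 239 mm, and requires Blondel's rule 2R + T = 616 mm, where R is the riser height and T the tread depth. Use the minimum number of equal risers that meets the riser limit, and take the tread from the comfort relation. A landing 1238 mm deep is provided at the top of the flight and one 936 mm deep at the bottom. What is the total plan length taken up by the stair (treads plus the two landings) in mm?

At most 172 each: 2119/172 = 12.32, giving 13 risers.
R = 2119 ÷ 13 = 163 mm.
T = 616 − 2·163 = 290 mm, which satisfies the 239 mm minimum.
Going = (13 − 1) × 290 = 3480 mm.
Enclosure = 3480 + 1238 + 936 = 5654 mm.

5654 mm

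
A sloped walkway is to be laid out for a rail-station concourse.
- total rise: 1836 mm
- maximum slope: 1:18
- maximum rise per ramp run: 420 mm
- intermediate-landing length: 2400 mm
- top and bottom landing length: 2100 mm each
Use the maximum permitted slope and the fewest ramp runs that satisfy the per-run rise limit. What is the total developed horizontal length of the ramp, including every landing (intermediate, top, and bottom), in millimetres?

1836 / 420 = 4.37, so 5 ramp runs are needed. That means 4 intermediate landings.
Ramp run (horizontal) at 1:18: 1836 × 18 = 33048 mm.
4 intermediate landings contribute 4 × 2400 = 9600 mm.
Top and bottom landings: 2 × 2100 = 4200 mm.
Total = 33048 + 9600 + 4200 = 46848 mm.

46848 mm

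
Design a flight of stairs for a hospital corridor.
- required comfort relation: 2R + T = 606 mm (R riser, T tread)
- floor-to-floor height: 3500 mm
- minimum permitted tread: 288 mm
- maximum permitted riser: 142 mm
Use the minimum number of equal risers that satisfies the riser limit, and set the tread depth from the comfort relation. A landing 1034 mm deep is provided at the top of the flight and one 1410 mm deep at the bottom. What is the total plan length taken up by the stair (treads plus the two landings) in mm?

⌈3500/142⌉ = 25 risers.
Riser R = 3500 / 25 = 140 mm, within the 142 mm limit.
From 2R + T = 606: T = 606 − 280 = 326 mm.
Treads = 25 − 1 = 24; going = 24 × 326 = 7824 mm.
Add landings: 7824 + 1034 + 1410 = 10268 mm.

10268 mm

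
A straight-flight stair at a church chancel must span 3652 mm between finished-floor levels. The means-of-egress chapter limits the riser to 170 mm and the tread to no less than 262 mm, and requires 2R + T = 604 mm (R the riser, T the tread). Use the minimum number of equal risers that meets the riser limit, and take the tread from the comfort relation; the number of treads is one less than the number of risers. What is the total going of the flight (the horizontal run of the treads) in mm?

3652 / 170 = 21.482 → round up to 22 risers.
R = 3652 ÷ 22 = 166 mm.
Tread T = 604 − 2 × 166 = 272 mm (≥ 262 mm).
Going = (22 − 1) × 272 = 5712 mm.

5712 mm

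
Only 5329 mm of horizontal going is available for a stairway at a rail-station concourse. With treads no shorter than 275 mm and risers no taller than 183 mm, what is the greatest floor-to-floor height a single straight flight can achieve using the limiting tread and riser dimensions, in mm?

5329 / 275 = 19.38, so 19 treads fit.
Risers = treads + 1 = 20.
Maximum height = 20 × 183 = 3660 mm.

3660 mm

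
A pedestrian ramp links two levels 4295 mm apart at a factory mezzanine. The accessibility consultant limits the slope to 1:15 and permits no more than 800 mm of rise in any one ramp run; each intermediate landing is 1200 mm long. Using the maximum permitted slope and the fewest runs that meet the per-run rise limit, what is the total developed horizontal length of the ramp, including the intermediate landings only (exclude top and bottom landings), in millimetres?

70425 mm

4295 / 800 = 5.369 → round up to 6 ramp runs. That means 5 intermediate landings.
Ramp run (horizontal) at 1:15: 4295 × 15 = 64425 mm.
5 intermediate landings contribute 5 × 1200 = 6000 mm.
Developed length = 64425 + 6000 = 70425 mm.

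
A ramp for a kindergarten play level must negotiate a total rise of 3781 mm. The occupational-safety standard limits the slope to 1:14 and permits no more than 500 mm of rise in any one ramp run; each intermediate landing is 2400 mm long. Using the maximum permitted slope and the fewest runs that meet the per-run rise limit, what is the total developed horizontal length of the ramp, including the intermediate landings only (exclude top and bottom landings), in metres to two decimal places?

69.73 m

⌈3781/500⌉ = 8 ramp runs. That means 7 intermediate landings.
Horizontal run for 3781 mm of rise at 1:14 is 3781 × 14 = 52934 mm.
7 intermediate landings contribute 7 × 2400 = 16800 mm.
Total developed length = 52934 + 16800 = 69734 mm.
= 69.73 m.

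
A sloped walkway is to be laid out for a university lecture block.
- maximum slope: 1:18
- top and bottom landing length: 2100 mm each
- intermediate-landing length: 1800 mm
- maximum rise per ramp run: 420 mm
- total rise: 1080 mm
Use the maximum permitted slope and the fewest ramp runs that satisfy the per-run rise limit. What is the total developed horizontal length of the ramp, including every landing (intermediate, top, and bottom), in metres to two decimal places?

At most 420 each: 1080/420 = 2.57, giving 3 ramp runs. That means 2 intermediate landings.
Horizontal run for 1080 mm of rise at 1:18 is 1080 × 18 = 19440 mm.
Intermediate landings: 2 × 1800 = 3600 mm.
Top and bottom landings: 2 × 2100 = 4200 mm.
Total = 19440 + 3600 + 4200 = 27240 mm.
= 27.24 m.

27.24 m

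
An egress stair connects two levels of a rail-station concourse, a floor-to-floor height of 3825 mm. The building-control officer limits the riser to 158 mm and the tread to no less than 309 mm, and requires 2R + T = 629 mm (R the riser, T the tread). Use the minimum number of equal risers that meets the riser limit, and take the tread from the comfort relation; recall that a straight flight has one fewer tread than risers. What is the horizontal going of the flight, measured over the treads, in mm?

At most 158 each: 3825/158 = 24.21, giving 25 risers.
Riser R = 3825 / 25 = 153 mm, within the 158 mm limit.
From 2R + T = 629: T = 629 − 306 = 323 mm.
25 risers give 24 treads; going = 24 × 323 = 7752 mm.

7752 mm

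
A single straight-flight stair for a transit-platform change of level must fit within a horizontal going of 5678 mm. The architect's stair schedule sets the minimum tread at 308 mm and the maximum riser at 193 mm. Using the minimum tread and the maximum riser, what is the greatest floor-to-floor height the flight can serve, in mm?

5678 / 308 = 18.44, so 18 treads fit.
Risers = treads + 1 = 19.
Maximum height = 19 × 193 = 3667 mm.

3667 mm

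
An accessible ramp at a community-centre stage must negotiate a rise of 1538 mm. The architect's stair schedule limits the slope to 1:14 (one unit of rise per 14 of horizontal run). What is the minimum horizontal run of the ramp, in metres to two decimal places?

At 1:14 the run is 14 × 1538 = 21532 mm.
21532 mm = 21.53 m.

21.53 m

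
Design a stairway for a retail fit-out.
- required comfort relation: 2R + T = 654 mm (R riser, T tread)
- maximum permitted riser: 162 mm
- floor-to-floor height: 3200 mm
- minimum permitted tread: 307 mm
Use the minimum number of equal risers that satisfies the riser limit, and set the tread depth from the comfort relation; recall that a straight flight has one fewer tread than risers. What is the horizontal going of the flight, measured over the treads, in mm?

3200 / 162 = 19.753 → round up to 20 risers.
Riser R = 3200 / 20 = 160 mm, within the 162 mm limit.
Tread T = 654 − 2 × 160 = 334 mm (≥ 307 mm).
20 risers give 19 treads; going = 19 × 334 = 6346 mm.

6346 mm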